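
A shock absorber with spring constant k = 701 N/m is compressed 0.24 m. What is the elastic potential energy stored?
PE = ½kx² = ½(701)(0.24)² = 20.19 J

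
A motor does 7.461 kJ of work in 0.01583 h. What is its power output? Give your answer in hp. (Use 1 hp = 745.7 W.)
Convert to SI: W = 7461.0 J, t = 56.988 s
P = W/t = 7461.0/56.988 = 130.922 W = 0.1756 hp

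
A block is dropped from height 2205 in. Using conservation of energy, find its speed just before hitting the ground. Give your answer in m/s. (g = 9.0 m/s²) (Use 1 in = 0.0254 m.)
Convert to SI: h = 56.007 m
mgh = ½mv² ⇒ v = √(2gh) = √(2·9.0·56.007) = 31.75 m/s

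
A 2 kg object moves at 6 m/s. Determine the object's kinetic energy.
KE = ½mv² = ½(2)(6)² = 36.0 J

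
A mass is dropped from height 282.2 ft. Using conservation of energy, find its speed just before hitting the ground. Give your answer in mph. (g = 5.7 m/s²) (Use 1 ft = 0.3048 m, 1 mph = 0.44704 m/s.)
Convert to SI: h = 86.0146 m
mgh = ½mv² ⇒ v = √(2gh) = √(2·5.7·86.0146) = 31.314 m/s = 70.05 mph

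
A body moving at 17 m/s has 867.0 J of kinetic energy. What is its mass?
m = 2·KE/v² = 2·867.0/(17)² = 6.0 kg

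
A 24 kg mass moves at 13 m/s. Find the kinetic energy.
KE = ½mv² = ½(24)(13)² = 2028.0 J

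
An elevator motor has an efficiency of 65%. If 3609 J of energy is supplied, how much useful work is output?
W_out = η·W_in = 0.65·3609 = 2345.85 J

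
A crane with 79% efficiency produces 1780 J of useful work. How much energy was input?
W_in = W_out/η = 1780/0.79 = 2253 J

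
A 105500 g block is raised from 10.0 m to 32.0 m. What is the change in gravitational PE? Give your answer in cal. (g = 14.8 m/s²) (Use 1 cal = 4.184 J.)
Convert to SI: m = 105.5 kg, Δh = 22.0 m
ΔPE = mgΔh = (105.5)(14.8)(22.0) = 34350.8 J = 8210 cal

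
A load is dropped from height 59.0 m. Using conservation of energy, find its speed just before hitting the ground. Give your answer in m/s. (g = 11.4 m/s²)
mgh = ½mv² ⇒ v = √(2gh) = √(2·11.4·59.0) = 36.68 m/s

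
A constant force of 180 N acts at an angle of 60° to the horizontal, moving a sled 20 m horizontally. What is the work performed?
W = F·d·cosθ = (180)(20)cos(60°) = 1800 J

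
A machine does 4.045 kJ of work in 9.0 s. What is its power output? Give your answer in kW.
Convert to SI: W = 4045.0 J, t = 9.0 s
P = W/t = 4045.0/9.0 = 449.444 W = 0.4494 kW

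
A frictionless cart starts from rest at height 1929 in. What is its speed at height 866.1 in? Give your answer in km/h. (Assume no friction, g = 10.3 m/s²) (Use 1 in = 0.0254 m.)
Convert to SI: h₁−h₂ = 26.9977 m
mgh₁ = mgh₂ + ½mv² ⇒ v = √(2g(h₁−h₂)) = √(2·10.3·26.9977) = 23.5829 m/s = 84.9 km/h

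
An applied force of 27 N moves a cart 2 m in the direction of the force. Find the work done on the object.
W = F·d = (27)(2) = 54.0 J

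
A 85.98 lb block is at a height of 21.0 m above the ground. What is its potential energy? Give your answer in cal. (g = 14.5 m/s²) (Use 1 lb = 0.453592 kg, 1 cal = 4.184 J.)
Convert to SI: m = 38.9998 kg, h = 21.0 m
PE = mgh = (38.9998)(14.5)(21.0) = 11875.5 J = 2838 cal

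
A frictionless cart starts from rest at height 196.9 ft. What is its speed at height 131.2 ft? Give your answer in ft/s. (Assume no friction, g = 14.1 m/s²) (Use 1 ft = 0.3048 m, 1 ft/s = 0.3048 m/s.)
Convert to SI: h₁−h₂ = 20.0254 m
mgh₁ = mgh₂ + ½mv² ⇒ v = √(2g(h₁−h₂)) = √(2·14.1·20.0254) = 23.76374 m/s = 77.97 ft/s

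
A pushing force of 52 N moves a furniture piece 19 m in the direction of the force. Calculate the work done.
W = F·d = (52)(19) = 988.0 J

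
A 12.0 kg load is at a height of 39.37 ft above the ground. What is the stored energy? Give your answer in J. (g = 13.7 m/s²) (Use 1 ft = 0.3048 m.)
Convert to SI: m = 12.0 kg, h = 12.0 m
PE = mgh = (12.0)(13.7)(12.0) = 1973 J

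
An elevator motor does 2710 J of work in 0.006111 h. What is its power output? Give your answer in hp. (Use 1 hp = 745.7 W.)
Convert to SI: W = 2710.0 J, t = 21.9996 s
P = W/t = 2710.0/21.9996 = 123.184 W = 0.1652 hp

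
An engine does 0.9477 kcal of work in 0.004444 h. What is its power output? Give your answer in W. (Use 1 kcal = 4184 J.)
Convert to SI: W = 3965.18 J, t = 15.9984 s
P = W/t = 3965.18/15.9984 = 247.8 W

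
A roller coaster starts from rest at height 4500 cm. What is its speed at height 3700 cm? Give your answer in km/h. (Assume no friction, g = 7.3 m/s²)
Convert to SI: h₁−h₂ = 8.0 m
mgh₁ = mgh₂ + ½mv² ⇒ v = √(2g(h₁−h₂)) = √(2·7.3·8.0) = 10.8074 m/s = 38.91 km/h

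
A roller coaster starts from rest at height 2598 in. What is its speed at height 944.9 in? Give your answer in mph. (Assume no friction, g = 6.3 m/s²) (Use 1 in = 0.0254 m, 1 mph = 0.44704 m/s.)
Convert to SI: h₁−h₂ = 41.9887 m
mgh₁ = mgh₂ + ½mv² ⇒ v = √(2g(h₁−h₂)) = √(2·6.3·41.9887) = 23.0013 m/s = 51.45 mph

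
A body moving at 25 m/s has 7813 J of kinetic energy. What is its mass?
m = 2·KE/v² = 2·7813/(25)² = 25.0 kg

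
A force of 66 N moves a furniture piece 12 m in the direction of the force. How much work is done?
W = F·d = (66)(12) = 792.0 J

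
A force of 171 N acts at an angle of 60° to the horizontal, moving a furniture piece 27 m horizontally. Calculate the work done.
W = F·d·cosθ = (171)(27)cos(60°) = 2309 J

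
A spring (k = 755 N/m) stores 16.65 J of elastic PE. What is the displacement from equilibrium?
x = √(2·PE/k) = √(2·16.65/755) = 0.21 m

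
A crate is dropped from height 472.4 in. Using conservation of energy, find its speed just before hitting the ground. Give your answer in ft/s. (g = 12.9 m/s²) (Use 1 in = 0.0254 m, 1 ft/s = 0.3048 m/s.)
Convert to SI: h = 11.999 m
mgh = ½mv² ⇒ v = √(2gh) = √(2·12.9·11.999) = 17.5947 m/s = 57.73 ft/s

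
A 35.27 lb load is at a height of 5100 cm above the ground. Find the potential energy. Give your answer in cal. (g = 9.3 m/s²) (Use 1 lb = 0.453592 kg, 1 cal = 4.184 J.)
Convert to SI: m = 15.9982 kg, h = 51.0 m
PE = mgh = (15.9982)(9.3)(51.0) = 7587.94 J = 1814 cal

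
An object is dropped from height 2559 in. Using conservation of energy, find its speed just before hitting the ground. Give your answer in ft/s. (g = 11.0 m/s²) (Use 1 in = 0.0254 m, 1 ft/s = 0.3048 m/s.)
Convert to SI: h = 64.9986 m
mgh = ½mv² ⇒ v = √(2gh) = √(2·11.0·64.9986) = 37.8149 m/s = 124.1 ft/s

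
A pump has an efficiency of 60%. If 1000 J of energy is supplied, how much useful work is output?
W_out = η·W_in = 0.6·1000 = 600.0 J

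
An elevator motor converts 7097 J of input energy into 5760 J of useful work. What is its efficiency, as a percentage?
η = W_out/W_in = 5760/7097 = 81.16%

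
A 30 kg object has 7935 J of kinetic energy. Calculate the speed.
v = √(2·KE/m) = √(2·7935/30) = 23.0 m/s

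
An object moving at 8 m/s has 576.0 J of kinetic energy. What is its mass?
m = 2·KE/v² = 2·576.0/(8)² = 18.0 kg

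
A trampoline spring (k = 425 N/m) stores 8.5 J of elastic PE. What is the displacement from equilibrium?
x = √(2·PE/k) = √(2·8.5/425) = 0.2 m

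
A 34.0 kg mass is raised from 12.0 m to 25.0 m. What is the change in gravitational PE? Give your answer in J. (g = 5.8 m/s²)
ΔPE = mgΔh = (34.0)(5.8)(13.0) = 2564 J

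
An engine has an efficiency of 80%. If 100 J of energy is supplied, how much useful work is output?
W_out = η·W_in = 0.8·100 = 80.0 J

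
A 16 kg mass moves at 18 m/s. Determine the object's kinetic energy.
KE = ½mv² = ½(16)(18)² = 2592.0 J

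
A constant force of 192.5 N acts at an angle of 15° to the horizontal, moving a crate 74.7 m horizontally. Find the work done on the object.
W = F·d·cosθ = (192.5)(74.7)cos(15°) = 13890 J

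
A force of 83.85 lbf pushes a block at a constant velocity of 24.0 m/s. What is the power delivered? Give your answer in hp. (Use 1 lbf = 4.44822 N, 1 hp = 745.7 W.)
Convert to SI: F = 372.983 N, v = 24.0 m/s
P = Fv = (372.983)(24.0) = 8951.6 W = 12.0 hp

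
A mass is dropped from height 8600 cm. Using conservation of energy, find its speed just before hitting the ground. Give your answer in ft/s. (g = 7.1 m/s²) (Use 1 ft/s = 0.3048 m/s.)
Convert to SI: h = 86.0 m
mgh = ½mv² ⇒ v = √(2gh) = √(2·7.1·86.0) = 34.9457 m/s = 114.7 ft/s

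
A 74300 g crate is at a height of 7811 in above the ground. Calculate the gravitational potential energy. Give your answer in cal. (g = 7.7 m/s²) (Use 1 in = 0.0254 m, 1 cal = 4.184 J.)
Convert to SI: m = 74.3 kg, h = 198.399 m
PE = mgh = (74.3)(7.7)(198.399) = 113506 J = 27130 cal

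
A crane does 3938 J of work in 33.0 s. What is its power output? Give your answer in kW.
P = W/t = 3938.0/33.0 = 119.333 W = 0.1193 kW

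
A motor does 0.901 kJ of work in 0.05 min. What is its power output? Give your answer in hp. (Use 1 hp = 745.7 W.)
Convert to SI: W = 901.0 J, t = 3.0 s
P = W/t = 901.0/3.0 = 300.333 W = 0.4028 hp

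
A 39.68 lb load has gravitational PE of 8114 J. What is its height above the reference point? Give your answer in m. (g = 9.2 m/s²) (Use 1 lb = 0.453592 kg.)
Convert to SI: m = 17.9985 kg, PE = 8114.0 J
h = PE/(mg) = 8114.0/(17.9985·9.2) = 49.0 m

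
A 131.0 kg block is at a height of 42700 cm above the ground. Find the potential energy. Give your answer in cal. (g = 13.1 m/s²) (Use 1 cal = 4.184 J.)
Convert to SI: m = 131.0 kg, h = 427.0 m
PE = mgh = (131.0)(13.1)(427.0) = 732775 J = 175100 cal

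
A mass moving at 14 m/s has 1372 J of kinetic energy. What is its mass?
m = 2·KE/v² = 2·1372/(14)² = 14.0 kg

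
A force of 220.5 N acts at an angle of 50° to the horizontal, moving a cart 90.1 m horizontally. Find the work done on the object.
W = F·d·cosθ = (220.5)(90.1)cos(50°) = 12770 J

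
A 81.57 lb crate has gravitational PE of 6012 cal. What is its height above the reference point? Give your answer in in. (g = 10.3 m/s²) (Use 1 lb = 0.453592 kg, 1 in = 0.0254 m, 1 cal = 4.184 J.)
Convert to SI: m = 36.9995 kg, PE = 25154.2 J
h = PE/(mg) = 25154.2/(36.9995·10.3) = 66.0051 m = 2599 in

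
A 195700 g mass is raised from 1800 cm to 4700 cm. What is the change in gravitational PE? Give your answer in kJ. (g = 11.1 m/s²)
Convert to SI: m = 195.7 kg, Δh = 29.0 m
ΔPE = mgΔh = (195.7)(11.1)(29.0) = 62995.8 J = 63.0 kJ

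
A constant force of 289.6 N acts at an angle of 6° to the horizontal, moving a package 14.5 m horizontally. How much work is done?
W = F·d·cosθ = (289.6)(14.5)cos(6°) = 4176 J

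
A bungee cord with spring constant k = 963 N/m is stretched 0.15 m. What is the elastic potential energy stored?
PE = ½kx² = ½(963)(0.15)² = 10.83 J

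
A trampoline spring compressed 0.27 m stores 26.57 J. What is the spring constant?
k = 2·PE/x² = 2·26.57/(0.27)² = 728.9 N/m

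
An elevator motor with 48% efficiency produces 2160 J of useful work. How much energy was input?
W_in = W_out/η = 2160/0.48 = 4500 J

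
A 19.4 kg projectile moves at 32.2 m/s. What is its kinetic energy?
KE = ½mv² = ½(19.4)(32.2)² = 10060 J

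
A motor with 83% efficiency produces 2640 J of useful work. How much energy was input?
W_in = W_out/η = 2640/0.83 = 3181 J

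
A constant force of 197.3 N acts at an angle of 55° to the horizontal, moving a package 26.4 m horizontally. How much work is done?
W = F·d·cosθ = (197.3)(26.4)cos(55°) = 2988 J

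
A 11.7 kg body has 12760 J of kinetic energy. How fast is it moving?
v = √(2·KE/m) = √(2·12760/11.7) = 46.7 m/s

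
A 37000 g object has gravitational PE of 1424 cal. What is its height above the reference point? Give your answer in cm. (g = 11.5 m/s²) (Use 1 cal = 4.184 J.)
Convert to SI: m = 37.0 kg, PE = 5958.02 J
h = PE/(mg) = 5958.02/(37.0·11.5) = 14.0024 m = 1400 cm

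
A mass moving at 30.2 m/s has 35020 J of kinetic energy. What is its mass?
m = 2·KE/v² = 2·35020/(30.2)² = 76.79 kg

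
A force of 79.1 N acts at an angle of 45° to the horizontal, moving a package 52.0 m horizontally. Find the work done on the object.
W = F·d·cosθ = (79.1)(52.0)cos(45°) = 2908 J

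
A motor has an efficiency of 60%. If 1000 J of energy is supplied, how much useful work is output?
W_out = η·W_in = 0.6·1000 = 600.0 J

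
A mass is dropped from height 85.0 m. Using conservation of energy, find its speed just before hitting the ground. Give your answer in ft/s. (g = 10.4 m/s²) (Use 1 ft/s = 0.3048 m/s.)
mgh = ½mv² ⇒ v = √(2gh) = √(2·10.4·85.0) = 42.0476 m/s = 138.0 ft/s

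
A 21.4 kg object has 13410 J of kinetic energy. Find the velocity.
v = √(2·KE/m) = √(2·13410/21.4) = 35.4 m/s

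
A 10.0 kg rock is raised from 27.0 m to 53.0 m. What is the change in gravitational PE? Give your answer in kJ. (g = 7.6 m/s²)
ΔPE = mgΔh = (10.0)(7.6)(26.0) = 1976.0 J = 1.976 kJ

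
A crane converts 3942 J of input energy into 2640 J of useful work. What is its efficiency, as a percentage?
η = W_out/W_in = 2640/3942 = 66.97%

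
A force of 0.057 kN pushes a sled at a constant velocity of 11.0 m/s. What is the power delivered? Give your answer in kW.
Convert to SI: F = 57.0 N, v = 11.0 m/s
P = Fv = (57.0)(11.0) = 627.0 W = 0.627 kW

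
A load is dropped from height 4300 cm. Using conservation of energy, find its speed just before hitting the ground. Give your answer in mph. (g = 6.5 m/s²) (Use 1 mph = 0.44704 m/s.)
Convert to SI: h = 43.0 m
mgh = ½mv² ⇒ v = √(2gh) = √(2·6.5·43.0) = 23.6432 m/s = 52.89 mph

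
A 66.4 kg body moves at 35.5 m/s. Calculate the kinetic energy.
KE = ½mv² = ½(66.4)(35.5)² = 41840 J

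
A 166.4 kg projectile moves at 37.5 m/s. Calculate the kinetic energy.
KE = ½mv² = ½(166.4)(37.5)² = 117000 J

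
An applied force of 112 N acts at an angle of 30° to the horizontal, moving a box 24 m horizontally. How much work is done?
W = F·d·cosθ = (112)(24)cos(30°) = 2328 J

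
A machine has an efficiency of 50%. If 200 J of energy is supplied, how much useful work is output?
W_out = η·W_in = 0.5·200 = 100.0 J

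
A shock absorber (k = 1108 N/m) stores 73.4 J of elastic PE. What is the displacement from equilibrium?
x = √(2·PE/k) = √(2·73.4/1108) = 0.364 m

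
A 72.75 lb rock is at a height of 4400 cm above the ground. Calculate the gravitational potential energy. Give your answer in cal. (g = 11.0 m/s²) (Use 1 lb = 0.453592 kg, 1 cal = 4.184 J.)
Convert to SI: m = 32.9988 kg, h = 44.0 m
PE = mgh = (32.9988)(11.0)(44.0) = 15971.4 J = 3817 cal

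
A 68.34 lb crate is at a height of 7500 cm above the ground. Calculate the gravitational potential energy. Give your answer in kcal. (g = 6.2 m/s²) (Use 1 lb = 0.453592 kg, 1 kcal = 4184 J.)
Convert to SI: m = 30.9985 kg, h = 75.0 m
PE = mgh = (30.9985)(6.2)(75.0) = 14414.3 J = 3.445 kcal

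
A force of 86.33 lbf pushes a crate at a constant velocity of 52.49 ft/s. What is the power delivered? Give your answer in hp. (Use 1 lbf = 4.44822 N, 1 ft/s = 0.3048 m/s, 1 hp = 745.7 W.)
Convert to SI: F = 384.015 N, v = 15.999 m/s
P = Fv = (384.015)(15.999) = 6143.83 W = 8.239 hp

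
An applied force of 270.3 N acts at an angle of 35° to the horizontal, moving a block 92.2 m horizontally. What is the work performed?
W = F·d·cosθ = (270.3)(92.2)cos(35°) = 20410 J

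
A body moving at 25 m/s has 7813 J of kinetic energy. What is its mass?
m = 2·KE/v² = 2·7813/(25)² = 25.0 kg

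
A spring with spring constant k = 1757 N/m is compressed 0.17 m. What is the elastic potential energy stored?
PE = ½kx² = ½(1757)(0.17)² = 25.39 J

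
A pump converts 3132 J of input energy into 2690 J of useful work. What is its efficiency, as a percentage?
η = W_out/W_in = 2690/3132 = 85.89%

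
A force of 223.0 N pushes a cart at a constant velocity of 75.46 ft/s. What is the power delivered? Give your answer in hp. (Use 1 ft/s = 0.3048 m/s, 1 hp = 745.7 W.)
Convert to SI: F = 223.0 N, v = 23.0002 m/s
P = Fv = (223.0)(23.0002) = 5129.05 W = 6.878 hp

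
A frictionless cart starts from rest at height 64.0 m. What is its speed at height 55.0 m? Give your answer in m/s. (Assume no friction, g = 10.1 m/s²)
mgh₁ = mgh₂ + ½mv² ⇒ v = √(2g(h₁−h₂)) = √(2·10.1·9.0) = 13.48 m/s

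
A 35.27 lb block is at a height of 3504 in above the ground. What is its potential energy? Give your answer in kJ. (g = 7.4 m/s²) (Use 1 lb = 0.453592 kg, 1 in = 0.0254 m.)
Convert to SI: m = 15.9982 kg, h = 89.0016 m
PE = mgh = (15.9982)(7.4)(89.0016) = 10536.6 J = 10.54 kJ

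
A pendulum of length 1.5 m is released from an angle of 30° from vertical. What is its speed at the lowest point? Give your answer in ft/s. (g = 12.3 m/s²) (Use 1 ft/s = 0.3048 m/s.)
h = L(1 − cosθ) = 1.5(1 − cos30°) = 0.200962 m
v = √(2gh) = √(2·12.3·0.200962) = 2.22343 m/s = 7.295 ft/s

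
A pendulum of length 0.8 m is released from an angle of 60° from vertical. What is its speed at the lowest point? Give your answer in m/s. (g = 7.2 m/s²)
h = L(1 − cosθ) = 0.8(1 − cos60°) = 0.4 m
v = √(2gh) = √(2·7.2·0.4) = 2.4 m/s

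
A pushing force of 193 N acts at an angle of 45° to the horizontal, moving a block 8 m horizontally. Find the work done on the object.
W = F·d·cosθ = (193)(8)cos(45°) = 1092 J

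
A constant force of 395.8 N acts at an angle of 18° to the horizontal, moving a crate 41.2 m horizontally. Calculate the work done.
W = F·d·cosθ = (395.8)(41.2)cos(18°) = 15510 J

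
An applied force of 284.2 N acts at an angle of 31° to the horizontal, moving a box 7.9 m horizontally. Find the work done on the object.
W = F·d·cosθ = (284.2)(7.9)cos(31°) = 1924 J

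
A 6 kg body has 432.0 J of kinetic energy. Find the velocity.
v = √(2·KE/m) = √(2·432.0/6) = 12.0 m/s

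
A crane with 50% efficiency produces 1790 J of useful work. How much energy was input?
W_in = W_out/η = 1790/0.5 = 3580 J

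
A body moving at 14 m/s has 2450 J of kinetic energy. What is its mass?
m = 2·KE/v² = 2·2450/(14)² = 25.0 kg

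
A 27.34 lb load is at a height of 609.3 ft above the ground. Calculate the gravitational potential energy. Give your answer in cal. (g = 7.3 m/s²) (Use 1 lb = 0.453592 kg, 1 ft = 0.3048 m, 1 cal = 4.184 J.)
Convert to SI: m = 12.4012 kg, h = 185.715 m
PE = mgh = (12.4012)(7.3)(185.715) = 16812.5 J = 4018 cal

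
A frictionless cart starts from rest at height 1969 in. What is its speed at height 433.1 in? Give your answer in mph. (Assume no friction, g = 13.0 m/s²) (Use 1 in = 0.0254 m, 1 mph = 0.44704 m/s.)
Convert to SI: h₁−h₂ = 39.0119 m
mgh₁ = mgh₂ + ½mv² ⇒ v = √(2g(h₁−h₂)) = √(2·13.0·39.0119) = 31.8482 m/s = 71.24 mph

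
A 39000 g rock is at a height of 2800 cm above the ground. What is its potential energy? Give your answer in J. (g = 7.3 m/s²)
Convert to SI: m = 39.0 kg, h = 28.0 m
PE = mgh = (39.0)(7.3)(28.0) = 7972 J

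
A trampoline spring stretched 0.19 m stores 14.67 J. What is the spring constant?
k = 2·PE/x² = 2·14.67/(0.19)² = 812.7 N/m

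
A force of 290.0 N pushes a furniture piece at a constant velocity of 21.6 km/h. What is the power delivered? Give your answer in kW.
Convert to SI: F = 290.0 N, v = 6.0 m/s
P = Fv = (290.0)(6.0) = 1740.0 W = 1.74 kW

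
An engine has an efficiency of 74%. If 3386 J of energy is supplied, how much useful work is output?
W_out = η·W_in = 0.74·3386 = 2505.64 J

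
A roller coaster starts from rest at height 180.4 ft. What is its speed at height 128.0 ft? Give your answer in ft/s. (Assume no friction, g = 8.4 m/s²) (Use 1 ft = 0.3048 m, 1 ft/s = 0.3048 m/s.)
Convert to SI: h₁−h₂ = 15.9715 m
mgh₁ = mgh₂ + ½mv² ⇒ v = √(2g(h₁−h₂)) = √(2·8.4·15.9715) = 16.3805 m/s = 53.74 ft/s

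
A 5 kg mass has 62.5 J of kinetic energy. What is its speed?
v = √(2·KE/m) = √(2·62.5/5) = 5.0 m/s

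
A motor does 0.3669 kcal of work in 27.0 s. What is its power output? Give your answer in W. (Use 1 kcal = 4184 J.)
Convert to SI: W = 1535.11 J, t = 27.0 s
P = W/t = 1535.11/27.0 = 56.86 W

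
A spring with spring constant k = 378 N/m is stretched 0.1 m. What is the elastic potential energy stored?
PE = ½kx² = ½(378)(0.1)² = 1.89 J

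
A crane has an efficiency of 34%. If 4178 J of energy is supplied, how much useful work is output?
W_out = η·W_in = 0.34·4178 = 1420.52 J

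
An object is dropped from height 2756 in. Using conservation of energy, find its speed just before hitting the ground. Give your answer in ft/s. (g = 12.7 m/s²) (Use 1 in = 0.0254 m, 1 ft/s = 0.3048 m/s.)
Convert to SI: h = 70.0024 m
mgh = ½mv² ⇒ v = √(2gh) = √(2·12.7·70.0024) = 42.1671 m/s = 138.3 ft/s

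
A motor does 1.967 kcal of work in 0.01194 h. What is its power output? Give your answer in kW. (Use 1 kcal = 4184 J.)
Convert to SI: W = 8229.93 J, t = 42.984 s
P = W/t = 8229.93/42.984 = 191.465 W = 0.1915 kW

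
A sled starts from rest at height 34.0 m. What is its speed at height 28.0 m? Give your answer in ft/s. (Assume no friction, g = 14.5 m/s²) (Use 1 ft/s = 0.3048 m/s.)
mgh₁ = mgh₂ + ½mv² ⇒ v = √(2g(h₁−h₂)) = √(2·14.5·6.0) = 13.1909 m/s = 43.28 ft/s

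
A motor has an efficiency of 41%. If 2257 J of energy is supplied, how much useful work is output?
W_out = η·W_in = 0.41·2257 = 925.37 J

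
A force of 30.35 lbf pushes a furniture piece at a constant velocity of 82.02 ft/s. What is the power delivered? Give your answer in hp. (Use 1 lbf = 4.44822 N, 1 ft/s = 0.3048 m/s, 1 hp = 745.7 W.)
Convert to SI: F = 135.003 N, v = 24.9997 m/s
P = Fv = (135.003)(24.9997) = 3375.05 W = 4.526 hp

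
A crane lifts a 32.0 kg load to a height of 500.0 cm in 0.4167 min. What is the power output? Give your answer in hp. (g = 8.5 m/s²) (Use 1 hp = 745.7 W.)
Convert to SI: m = 32.0 kg, h = 5.0 m, t = 25.002 s
P = mgh/t = (32.0)(8.5)(5.0)/25.002 = 54.3956 W = 0.07295 hp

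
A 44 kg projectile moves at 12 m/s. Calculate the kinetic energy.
KE = ½mv² = ½(44)(12)² = 3168.0 J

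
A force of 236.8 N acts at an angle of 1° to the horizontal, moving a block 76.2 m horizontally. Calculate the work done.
W = F·d·cosθ = (236.8)(76.2)cos(1°) = 18040 J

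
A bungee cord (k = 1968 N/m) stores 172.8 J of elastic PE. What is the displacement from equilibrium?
x = √(2·PE/k) = √(2·172.8/1968) = 0.4191 m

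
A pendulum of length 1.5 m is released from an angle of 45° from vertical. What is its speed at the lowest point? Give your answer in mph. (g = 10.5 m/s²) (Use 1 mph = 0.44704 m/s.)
h = L(1 − cosθ) = 1.5(1 − cos45°) = 0.43934 m
v = √(2gh) = √(2·10.5·0.43934) = 3.03746 m/s = 6.795 mph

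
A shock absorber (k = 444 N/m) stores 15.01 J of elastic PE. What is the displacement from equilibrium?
x = √(2·PE/k) = √(2·15.01/444) = 0.26 m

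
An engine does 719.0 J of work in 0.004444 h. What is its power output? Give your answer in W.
Convert to SI: W = 719.0 J, t = 15.9984 s
P = W/t = 719.0/15.9984 = 44.94 W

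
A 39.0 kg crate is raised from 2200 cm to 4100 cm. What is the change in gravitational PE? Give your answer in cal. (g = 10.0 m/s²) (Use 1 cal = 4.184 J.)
Convert to SI: m = 39.0 kg, Δh = 19.0 m
ΔPE = mgΔh = (39.0)(10.0)(19.0) = 7410.0 J = 1771 cal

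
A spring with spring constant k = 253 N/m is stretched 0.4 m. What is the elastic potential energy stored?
PE = ½kx² = ½(253)(0.4)² = 20.24 J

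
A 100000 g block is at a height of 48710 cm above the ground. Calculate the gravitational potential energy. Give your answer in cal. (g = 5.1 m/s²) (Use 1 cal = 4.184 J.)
Convert to SI: m = 100.0 kg, h = 487.1 m
PE = mgh = (100.0)(5.1)(487.1) = 248421 J = 59370 cal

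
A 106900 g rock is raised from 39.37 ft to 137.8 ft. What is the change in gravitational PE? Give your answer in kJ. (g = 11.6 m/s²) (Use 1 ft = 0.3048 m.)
Convert to SI: m = 106.9 kg, Δh = 30.0015 m
ΔPE = mgΔh = (106.9)(11.6)(30.0015) = 37203.0 J = 37.2 kJ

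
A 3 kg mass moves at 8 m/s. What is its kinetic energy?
KE = ½mv² = ½(3)(8)² = 96.0 J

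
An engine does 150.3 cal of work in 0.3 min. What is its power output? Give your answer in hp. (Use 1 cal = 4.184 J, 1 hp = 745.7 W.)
Convert to SI: W = 628.855 J, t = 18.0 s
P = W/t = 628.855/18.0 = 34.9364 W = 0.04685 hp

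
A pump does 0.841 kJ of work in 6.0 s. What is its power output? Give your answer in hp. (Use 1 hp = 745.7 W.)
Convert to SI: W = 841.0 J, t = 6.0 s
P = W/t = 841.0/6.0 = 140.167 W = 0.188 hp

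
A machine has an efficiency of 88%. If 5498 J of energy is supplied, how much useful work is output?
W_out = η·W_in = 0.88·5498 = 4838.24 J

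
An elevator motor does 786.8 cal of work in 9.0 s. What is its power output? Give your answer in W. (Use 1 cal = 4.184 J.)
Convert to SI: W = 3291.97 J, t = 9.0 s
P = W/t = 3291.97/9.0 = 365.8 W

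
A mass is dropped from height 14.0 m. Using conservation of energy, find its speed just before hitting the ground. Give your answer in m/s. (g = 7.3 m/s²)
mgh = ½mv² ⇒ v = √(2gh) = √(2·7.3·14.0) = 14.3 m/s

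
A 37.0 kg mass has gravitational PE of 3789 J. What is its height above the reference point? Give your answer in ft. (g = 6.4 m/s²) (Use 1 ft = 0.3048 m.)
h = PE/(mg) = 3789.0/(37.0·6.4) = 16.0008 m = 52.5 ft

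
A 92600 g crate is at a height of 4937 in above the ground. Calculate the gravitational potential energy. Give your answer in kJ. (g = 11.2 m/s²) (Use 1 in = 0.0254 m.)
Convert to SI: m = 92.6 kg, h = 125.4 m
PE = mgh = (92.6)(11.2)(125.4) = 130055 J = 130.1 kJ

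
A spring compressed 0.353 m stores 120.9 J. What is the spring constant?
k = 2·PE/x² = 2·120.9/(0.353)² = 1940 N/m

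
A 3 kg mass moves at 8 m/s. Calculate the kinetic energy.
KE = ½mv² = ½(3)(8)² = 96.0 J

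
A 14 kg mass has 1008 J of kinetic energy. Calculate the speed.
v = √(2·KE/m) = √(2·1008/14) = 12.0 m/s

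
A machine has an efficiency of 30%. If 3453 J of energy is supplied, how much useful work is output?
W_out = η·W_in = 0.3·3453 = 1035.9 J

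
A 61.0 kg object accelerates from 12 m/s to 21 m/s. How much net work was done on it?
W = ΔKE = ½m(v₂² − v₁²) = ½(61.0)(21² − 12²) = 9058.5 J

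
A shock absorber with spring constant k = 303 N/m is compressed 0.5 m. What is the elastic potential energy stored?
PE = ½kx² = ½(303)(0.5)² = 37.88 J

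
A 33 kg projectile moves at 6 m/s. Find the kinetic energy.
KE = ½mv² = ½(33)(6)² = 594.0 J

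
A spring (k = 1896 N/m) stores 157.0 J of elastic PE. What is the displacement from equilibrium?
x = √(2·PE/k) = √(2·157.0/1896) = 0.407 m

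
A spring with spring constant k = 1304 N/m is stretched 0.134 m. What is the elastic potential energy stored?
PE = ½kx² = ½(1304)(0.134)² = 11.71 J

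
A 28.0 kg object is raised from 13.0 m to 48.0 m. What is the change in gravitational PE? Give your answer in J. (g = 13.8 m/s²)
ΔPE = mgΔh = (28.0)(13.8)(35.0) = 13520 J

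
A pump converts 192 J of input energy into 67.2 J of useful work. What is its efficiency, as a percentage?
η = W_out/W_in = 67.2/192 = 35.0%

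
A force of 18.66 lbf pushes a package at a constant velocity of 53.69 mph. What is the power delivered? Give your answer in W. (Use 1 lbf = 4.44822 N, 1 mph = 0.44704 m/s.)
Convert to SI: F = 83.0038 N, v = 24.0016 m/s
P = Fv = (83.0038)(24.0016) = 1992 W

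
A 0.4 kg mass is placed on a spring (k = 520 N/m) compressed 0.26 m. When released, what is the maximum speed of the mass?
½kx² = ½mv² ⇒ v = x√(k/m) = (0.26)√(520/0.4) = 9.374 m/s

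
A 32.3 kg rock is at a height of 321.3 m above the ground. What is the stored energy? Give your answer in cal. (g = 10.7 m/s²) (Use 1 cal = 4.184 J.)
PE = mgh = (32.3)(10.7)(321.3) = 111044 J = 26540 cal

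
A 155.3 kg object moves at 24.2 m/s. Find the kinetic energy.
KE = ½mv² = ½(155.3)(24.2)² = 45470 J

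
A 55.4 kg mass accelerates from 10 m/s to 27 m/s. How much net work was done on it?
W = ΔKE = ½m(v₂² − v₁²) = ½(55.4)(27² − 10²) = 17423.3 J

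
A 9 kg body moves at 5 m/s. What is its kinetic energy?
KE = ½mv² = ½(9)(5)² = 112.5 J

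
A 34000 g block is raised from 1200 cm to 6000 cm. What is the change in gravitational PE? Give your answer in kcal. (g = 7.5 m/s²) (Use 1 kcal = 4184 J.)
Convert to SI: m = 34.0 kg, Δh = 48.0 m
ΔPE = mgΔh = (34.0)(7.5)(48.0) = 12240.0 J = 2.925 kcal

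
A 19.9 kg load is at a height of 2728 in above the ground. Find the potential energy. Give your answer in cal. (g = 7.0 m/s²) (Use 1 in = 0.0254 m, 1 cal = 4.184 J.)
Convert to SI: m = 19.9 kg, h = 69.2912 m
PE = mgh = (19.9)(7.0)(69.2912) = 9652.26 J = 2307 cal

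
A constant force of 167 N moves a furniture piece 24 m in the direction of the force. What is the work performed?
W = F·d = (167)(24) = 4008 J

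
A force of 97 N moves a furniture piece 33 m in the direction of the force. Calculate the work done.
W = F·d = (97)(33) = 3201 J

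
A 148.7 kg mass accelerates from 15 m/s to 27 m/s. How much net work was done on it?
W = ΔKE = ½m(v₂² − v₁²) = ½(148.7)(27² − 15²) = 37472.4 J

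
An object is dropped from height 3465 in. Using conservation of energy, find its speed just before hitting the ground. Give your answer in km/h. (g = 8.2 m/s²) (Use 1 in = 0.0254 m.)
Convert to SI: h = 88.011 m
mgh = ½mv² ⇒ v = √(2gh) = √(2·8.2·88.011) = 37.9918 m/s = 136.8 km/h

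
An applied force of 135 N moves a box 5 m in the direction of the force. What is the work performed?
W = F·d = (135)(5) = 675.0 J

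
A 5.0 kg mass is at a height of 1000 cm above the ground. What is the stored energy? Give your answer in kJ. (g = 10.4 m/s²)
Convert to SI: m = 5.0 kg, h = 10.0 m
PE = mgh = (5.0)(10.4)(10.0) = 520.0 J = 0.52 kJ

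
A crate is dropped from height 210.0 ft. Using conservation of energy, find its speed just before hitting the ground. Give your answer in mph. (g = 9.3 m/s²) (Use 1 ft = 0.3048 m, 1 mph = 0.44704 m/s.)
Convert to SI: h = 64.008 m
mgh = ½mv² ⇒ v = √(2gh) = √(2·9.3·64.008) = 34.5043 m/s = 77.18 mph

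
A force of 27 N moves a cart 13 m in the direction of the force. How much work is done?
W = F·d = (27)(13) = 351.0 J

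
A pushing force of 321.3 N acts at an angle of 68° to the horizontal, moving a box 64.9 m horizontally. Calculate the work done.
W = F·d·cosθ = (321.3)(64.9)cos(68°) = 7811 J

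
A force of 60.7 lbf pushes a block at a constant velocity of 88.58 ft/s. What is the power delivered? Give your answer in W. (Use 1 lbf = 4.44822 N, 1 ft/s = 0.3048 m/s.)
Convert to SI: F = 270.007 N, v = 26.9992 m/s
P = Fv = (270.007)(26.9992) = 7290 W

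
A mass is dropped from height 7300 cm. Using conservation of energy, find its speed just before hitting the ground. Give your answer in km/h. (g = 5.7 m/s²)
Convert to SI: h = 73.0 m
mgh = ½mv² ⇒ v = √(2gh) = √(2·5.7·73.0) = 28.8479 m/s = 103.9 km/h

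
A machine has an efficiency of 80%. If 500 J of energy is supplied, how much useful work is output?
W_out = η·W_in = 0.8·500 = 400.0 J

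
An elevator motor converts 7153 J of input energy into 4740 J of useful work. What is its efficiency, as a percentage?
η = W_out/W_in = 4740/7153 = 66.27%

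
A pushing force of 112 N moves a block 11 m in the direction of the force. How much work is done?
W = F·d = (112)(11) = 1232 J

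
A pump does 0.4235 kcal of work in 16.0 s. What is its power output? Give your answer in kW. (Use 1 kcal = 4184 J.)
Convert to SI: W = 1771.92 J, t = 16.0 s
P = W/t = 1771.92/16.0 = 110.745 W = 0.1107 kW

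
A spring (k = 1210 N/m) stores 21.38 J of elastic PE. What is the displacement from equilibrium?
x = √(2·PE/k) = √(2·21.38/1210) = 0.188 m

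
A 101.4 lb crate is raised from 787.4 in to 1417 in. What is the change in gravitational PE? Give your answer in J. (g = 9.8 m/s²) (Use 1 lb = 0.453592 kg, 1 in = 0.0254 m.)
Convert to SI: m = 45.9942 kg, Δh = 15.9918 m
ΔPE = mgΔh = (45.9942)(9.8)(15.9918) = 7208 J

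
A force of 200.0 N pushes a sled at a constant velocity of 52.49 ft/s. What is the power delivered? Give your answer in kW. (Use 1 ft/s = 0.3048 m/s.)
Convert to SI: F = 200.0 N, v = 15.999 m/s
P = Fv = (200.0)(15.999) = 3199.79 W = 3.2 kW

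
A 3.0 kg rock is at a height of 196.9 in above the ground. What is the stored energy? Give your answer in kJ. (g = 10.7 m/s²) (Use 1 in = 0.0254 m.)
Convert to SI: m = 3.0 kg, h = 5.00126 m
PE = mgh = (3.0)(10.7)(5.00126) = 160.54 J = 0.1605 kJ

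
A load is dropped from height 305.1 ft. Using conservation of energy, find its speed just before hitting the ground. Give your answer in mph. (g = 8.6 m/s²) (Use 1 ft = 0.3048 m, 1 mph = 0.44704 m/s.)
Convert to SI: h = 92.9945 m
mgh = ½mv² ⇒ v = √(2gh) = √(2·8.6·92.9945) = 39.9938 m/s = 89.46 mph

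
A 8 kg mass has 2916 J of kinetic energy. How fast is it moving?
v = √(2·KE/m) = √(2·2916/8) = 27.0 m/s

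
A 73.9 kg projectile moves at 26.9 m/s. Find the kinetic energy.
KE = ½mv² = ½(73.9)(26.9)² = 26740 J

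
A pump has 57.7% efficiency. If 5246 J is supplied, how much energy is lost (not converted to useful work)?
W_lost = W_in(1 − η) = 5246·(1 − 0.577) = 2219 J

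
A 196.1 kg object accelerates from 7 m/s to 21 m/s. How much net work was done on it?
W = ΔKE = ½m(v₂² − v₁²) = ½(196.1)(21² − 7²) = 38435.6 J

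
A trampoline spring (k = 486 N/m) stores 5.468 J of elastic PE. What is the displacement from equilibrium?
x = √(2·PE/k) = √(2·5.468/486) = 0.15 m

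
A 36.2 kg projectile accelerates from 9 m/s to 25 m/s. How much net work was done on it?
W = ΔKE = ½m(v₂² − v₁²) = ½(36.2)(25² − 9²) = 9846.4 J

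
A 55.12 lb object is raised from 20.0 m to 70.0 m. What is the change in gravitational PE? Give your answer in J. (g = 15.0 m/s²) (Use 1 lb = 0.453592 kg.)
Convert to SI: m = 25.002 kg, Δh = 50.0 m
ΔPE = mgΔh = (25.002)(15.0)(50.0) = 18750 J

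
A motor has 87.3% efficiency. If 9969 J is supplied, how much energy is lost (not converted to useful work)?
W_lost = W_in(1 − η) = 9969·(1 − 0.873) = 1266 J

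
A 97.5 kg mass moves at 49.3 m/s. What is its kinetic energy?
KE = ½mv² = ½(97.5)(49.3)² = 118500 J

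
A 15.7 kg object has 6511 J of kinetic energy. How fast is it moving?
v = √(2·KE/m) = √(2·6511/15.7) = 28.8 m/s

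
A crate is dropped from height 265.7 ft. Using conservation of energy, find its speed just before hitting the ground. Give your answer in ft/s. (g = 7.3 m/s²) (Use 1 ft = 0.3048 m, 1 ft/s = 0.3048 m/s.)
Convert to SI: h = 80.9854 m
mgh = ½mv² ⇒ v = √(2gh) = √(2·7.3·80.9854) = 34.3858 m/s = 112.8 ft/s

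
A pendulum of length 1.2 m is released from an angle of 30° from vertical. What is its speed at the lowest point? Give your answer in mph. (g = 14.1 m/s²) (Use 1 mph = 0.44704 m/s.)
h = L(1 − cosθ) = 1.2(1 − cos30°) = 0.16077 m
v = √(2gh) = √(2·14.1·0.16077) = 2.12925 m/s = 4.763 mph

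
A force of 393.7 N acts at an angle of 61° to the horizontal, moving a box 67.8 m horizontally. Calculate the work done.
W = F·d·cosθ = (393.7)(67.8)cos(61°) = 12940 J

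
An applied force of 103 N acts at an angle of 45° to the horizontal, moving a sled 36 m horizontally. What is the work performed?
W = F·d·cosθ = (103)(36)cos(45°) = 2622 J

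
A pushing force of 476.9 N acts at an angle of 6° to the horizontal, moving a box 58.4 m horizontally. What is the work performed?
W = F·d·cosθ = (476.9)(58.4)cos(6°) = 27700 J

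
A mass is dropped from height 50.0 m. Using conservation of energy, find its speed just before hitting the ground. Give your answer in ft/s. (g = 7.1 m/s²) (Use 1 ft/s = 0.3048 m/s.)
mgh = ½mv² ⇒ v = √(2gh) = √(2·7.1·50.0) = 26.6458 m/s = 87.42 ft/s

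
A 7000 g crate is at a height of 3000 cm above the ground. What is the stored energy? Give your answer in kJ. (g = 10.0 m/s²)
Convert to SI: m = 7.0 kg, h = 30.0 m
PE = mgh = (7.0)(10.0)(30.0) = 2100.0 J = 2.1 kJ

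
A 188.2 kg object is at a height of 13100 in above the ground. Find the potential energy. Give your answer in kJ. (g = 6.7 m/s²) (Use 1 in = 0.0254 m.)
Convert to SI: m = 188.2 kg, h = 332.74 m
PE = mgh = (188.2)(6.7)(332.74) = 419565 J = 419.6 kJ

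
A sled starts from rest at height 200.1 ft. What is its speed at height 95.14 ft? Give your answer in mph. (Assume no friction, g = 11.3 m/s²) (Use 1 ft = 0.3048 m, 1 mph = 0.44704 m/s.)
Convert to SI: h₁−h₂ = 31.9918 m
mgh₁ = mgh₂ + ½mv² ⇒ v = √(2g(h₁−h₂)) = √(2·11.3·31.9918) = 26.8889 m/s = 60.15 mph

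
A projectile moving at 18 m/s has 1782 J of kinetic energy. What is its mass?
m = 2·KE/v² = 2·1782/(18)² = 11.0 kg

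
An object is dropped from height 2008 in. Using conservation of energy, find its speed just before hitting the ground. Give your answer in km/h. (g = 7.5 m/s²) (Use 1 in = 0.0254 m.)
Convert to SI: h = 51.0032 m
mgh = ½mv² ⇒ v = √(2gh) = √(2·7.5·51.0032) = 27.6595 m/s = 99.57 km/h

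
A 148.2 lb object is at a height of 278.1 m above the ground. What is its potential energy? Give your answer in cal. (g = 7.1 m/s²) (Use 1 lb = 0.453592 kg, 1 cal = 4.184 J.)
Convert to SI: m = 67.2223 kg, h = 278.1 m
PE = mgh = (67.2223)(7.1)(278.1) = 132731 J = 31720 cal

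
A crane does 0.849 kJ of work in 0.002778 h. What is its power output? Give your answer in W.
Convert to SI: W = 849.0 J, t = 10.0008 s
P = W/t = 849.0/10.0008 = 84.89 W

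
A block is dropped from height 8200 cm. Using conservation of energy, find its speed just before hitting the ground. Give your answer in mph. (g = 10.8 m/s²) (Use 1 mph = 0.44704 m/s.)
Convert to SI: h = 82.0 m
mgh = ½mv² ⇒ v = √(2gh) = √(2·10.8·82.0) = 42.0856 m/s = 94.14 mph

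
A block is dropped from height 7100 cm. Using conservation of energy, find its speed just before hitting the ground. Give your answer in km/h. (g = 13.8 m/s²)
Convert to SI: h = 71.0 m
mgh = ½mv² ⇒ v = √(2gh) = √(2·13.8·71.0) = 44.2674 m/s = 159.4 km/h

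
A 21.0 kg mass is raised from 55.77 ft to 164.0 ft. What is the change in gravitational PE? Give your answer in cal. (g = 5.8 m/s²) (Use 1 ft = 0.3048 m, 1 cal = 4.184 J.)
Convert to SI: m = 21.0 kg, Δh = 32.9885 m
ΔPE = mgΔh = (21.0)(5.8)(32.9885) = 4018.0 J = 960.3 cal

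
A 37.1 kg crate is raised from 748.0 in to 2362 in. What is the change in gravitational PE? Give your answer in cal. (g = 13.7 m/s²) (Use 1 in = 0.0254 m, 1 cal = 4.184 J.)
Convert to SI: m = 37.1 kg, Δh = 40.9956 m
ΔPE = mgΔh = (37.1)(13.7)(40.9956) = 20836.8 J = 4980 cal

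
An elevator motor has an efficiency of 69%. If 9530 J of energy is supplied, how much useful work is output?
W_out = η·W_in = 0.69·9530 = 6575.7 J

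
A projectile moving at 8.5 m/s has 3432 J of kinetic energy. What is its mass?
m = 2·KE/v² = 2·3432/(8.5)² = 95.0 kg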